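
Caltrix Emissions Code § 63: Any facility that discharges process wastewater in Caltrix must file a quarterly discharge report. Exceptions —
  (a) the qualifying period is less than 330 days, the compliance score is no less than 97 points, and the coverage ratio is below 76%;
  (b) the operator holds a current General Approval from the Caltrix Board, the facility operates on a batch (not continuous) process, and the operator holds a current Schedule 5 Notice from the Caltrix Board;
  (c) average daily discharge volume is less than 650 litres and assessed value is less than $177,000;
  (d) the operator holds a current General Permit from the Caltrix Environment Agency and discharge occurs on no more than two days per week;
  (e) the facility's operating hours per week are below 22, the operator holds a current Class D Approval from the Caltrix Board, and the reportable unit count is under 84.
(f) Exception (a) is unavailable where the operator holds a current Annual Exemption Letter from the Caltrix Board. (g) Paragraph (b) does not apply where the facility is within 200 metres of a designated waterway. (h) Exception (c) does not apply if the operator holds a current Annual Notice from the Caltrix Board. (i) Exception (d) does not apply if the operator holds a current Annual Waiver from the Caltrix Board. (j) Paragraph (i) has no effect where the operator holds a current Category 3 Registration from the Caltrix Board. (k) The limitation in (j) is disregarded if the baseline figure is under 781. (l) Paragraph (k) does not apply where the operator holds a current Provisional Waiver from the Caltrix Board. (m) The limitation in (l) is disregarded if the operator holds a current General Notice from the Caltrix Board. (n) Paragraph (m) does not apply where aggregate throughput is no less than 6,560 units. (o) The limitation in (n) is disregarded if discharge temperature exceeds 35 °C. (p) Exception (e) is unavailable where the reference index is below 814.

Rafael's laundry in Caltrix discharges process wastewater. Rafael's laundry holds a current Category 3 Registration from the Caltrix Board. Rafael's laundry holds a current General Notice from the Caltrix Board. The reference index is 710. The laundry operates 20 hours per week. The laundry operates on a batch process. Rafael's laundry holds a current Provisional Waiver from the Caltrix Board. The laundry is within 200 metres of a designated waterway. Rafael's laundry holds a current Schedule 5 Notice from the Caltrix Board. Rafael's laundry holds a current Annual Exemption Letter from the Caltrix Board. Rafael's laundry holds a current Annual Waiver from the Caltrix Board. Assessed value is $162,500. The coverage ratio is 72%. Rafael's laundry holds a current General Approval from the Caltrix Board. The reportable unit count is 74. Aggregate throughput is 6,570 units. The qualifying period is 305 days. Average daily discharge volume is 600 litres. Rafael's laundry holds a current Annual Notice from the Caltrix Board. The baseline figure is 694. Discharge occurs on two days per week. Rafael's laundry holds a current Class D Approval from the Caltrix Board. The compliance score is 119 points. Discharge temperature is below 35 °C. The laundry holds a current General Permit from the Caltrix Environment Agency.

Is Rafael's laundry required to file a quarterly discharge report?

All of (a)'s requirements are met (the qualifying period is 305 days, less than the 330 days limit; the compliance score is 119 points, meeting the 97 points threshold; the coverage ratio is 72%, below the 76% limit). Turning to paragraph (f): (f) operates against (a): a current Annual Exemption Letter is held. (a) is therefore removed.
All of (b)'s requirements are met (a current General Approval is held; the facility operates on a batch process; a current Schedule 5 Notice is held). Turning to paragraph (g): (g) operates against (b): the laundry is within 200 m of a designated waterway. So (b) is unavailable.
Exception (c)'s conditions are all satisfied: average daily discharge volume is 600 litres, less than the 650 litres limit; assessed value is $162,500, less than the $177,000 limit. But: (h) operates against (c): a current Annual Notice is held. So (c) is unavailable.
Exception (d): a current General Permit is held; discharge occurs on no more than two days per week — every condition holds. As to paragraphs (i)–(o): (i) is triggered (a current Annual Waiver is held), but is overridden by (j): (j) applies — a current Category 3 Registration is held. (k) is triggered (the baseline figure is 694, under the 781 limit), but is set aside by (l): (l) operates against (k): a current Provisional Waiver is held. (m) is triggered (a current General Notice is held), but yields to (n): (n) operates against (m): aggregate throughput is 6,570 units, meeting the 6,560 units threshold. (o) is not engaged (discharge temperature is below 35 °C), so (n) stands. Exception (d) stands.
Exception (e)'s conditions are all satisfied: the facility's operating hours per week are 20, below the 22 limit; a current Class D Approval is held; the reportable unit count is 74, under the 84 limit. But: (p) is engaged — the reference index is 710, below the 814 limit. (e) is therefore removed.

No — exception (d) applies; Rafael's laundry is not required to file a quarterly discharge report.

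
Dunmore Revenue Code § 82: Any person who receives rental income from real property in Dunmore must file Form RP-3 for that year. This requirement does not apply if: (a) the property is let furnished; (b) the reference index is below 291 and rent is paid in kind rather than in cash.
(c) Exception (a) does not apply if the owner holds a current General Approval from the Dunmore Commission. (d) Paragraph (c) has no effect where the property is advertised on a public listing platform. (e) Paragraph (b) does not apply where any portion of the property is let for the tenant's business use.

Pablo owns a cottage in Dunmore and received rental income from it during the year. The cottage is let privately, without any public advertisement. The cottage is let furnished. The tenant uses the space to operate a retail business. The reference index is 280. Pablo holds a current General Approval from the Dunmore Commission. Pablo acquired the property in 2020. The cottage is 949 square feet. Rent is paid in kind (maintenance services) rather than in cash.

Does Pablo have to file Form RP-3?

Yes — Pablo must file Form RP-3.

Exception (a): the property is let furnished — every condition holds. But: (c) is engaged — a current General Approval is held. (d) is inapplicable (the property is let privately without advertisement), so (c) stands. (a) is therefore removed.
All of (b)'s requirements are met (the reference index is 280, below the 291 limit; rent is paid in kind). However, paragraph (e) must be considered: (e) operates — the space is let for business use. (b) is therefore removed.
No exception applies. The general rule governs.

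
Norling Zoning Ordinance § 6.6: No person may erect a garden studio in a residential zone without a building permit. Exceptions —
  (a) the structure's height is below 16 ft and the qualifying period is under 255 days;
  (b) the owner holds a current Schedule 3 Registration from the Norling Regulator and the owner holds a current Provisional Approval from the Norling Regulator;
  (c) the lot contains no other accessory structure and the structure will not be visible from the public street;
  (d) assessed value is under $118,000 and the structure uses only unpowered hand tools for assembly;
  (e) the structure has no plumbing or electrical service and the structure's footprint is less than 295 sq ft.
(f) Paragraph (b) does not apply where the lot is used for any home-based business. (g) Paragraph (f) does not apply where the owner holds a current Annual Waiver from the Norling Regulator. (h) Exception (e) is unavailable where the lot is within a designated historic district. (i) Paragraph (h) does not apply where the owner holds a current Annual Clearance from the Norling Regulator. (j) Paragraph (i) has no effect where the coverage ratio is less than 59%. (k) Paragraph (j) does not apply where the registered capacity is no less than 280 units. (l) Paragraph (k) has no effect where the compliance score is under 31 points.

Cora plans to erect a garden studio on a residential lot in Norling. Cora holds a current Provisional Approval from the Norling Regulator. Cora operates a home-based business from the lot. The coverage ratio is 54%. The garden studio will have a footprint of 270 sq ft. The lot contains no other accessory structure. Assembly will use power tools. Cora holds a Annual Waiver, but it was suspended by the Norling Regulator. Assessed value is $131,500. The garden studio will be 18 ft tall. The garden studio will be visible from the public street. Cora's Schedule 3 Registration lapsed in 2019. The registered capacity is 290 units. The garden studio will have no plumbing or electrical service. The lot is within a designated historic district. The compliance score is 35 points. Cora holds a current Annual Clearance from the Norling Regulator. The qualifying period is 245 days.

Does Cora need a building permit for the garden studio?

Exception (a) requires that the structure's height is below 16 ft; but the structure's height is 18 ft, not below 16 ft, so (a) is unavailable.
Exception (b) fails — there is no Schedule 3 Registration in force.
Exception (c) fails — the structure will be visible from the street.
Exception (d) requires that assessed value is under $118,000; but assessed value is $131,500, not under $118,000, so (d) is unavailable.
Exception (e): there is no plumbing or electrical service; the structure's footprint is 270 sq ft, less than the 295 sq ft limit — every condition holds. Applying paragraphs (h)–(l): (h) would limit (e) — the lot is in a historic district — but (i) sets (h) aside: (i) operates — a current Annual Clearance is held. (j) would limit (i) — the coverage ratio is 54%, less than the 59% limit — but (k) sets (j) aside: (k) operates against (j): the registered capacity is 290 units, meeting the 280 units threshold. (l), which would lift (k), does not operate here — the compliance score is 35 points, not under 31 points. So (e) applies.

No — exception (e) applies; Cora does not need a building permit.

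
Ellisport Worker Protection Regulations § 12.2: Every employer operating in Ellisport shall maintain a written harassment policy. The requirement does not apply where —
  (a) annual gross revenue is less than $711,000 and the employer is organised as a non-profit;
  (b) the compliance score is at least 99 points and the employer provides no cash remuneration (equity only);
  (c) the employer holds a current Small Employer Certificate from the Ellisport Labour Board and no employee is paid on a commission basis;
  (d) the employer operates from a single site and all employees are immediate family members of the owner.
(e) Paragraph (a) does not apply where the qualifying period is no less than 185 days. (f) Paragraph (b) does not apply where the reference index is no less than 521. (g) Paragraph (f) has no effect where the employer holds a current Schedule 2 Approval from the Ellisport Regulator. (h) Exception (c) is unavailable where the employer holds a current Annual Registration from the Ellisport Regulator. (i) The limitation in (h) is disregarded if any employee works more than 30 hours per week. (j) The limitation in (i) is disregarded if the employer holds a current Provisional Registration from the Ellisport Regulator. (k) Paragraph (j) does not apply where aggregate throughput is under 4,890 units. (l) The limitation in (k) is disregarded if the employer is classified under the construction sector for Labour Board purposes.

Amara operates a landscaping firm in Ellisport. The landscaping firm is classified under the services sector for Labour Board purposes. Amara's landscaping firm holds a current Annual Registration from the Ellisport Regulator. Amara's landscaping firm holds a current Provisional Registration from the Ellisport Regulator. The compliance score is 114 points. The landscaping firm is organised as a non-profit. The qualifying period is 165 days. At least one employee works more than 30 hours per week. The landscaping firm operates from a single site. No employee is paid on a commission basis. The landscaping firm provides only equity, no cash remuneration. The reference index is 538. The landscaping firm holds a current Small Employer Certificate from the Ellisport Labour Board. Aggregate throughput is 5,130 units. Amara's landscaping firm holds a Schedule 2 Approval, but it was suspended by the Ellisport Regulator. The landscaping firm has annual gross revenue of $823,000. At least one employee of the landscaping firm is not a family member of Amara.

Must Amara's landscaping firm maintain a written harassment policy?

Exception (a) requires that annual gross revenue is less than $711,000; but annual gross revenue is $823,000, not less than $711,000, so (a) is unavailable.
Exception (b)'s conditions are all satisfied: the compliance score is 114 points, meeting the 99 points threshold; remuneration is equity-only. But applying paragraphs (f)–(g): (f) is triggered — the reference index is 538, meeting the 521 threshold. (g), which would lift (f), is not engaged — there is no Schedule 2 Approval in force. So (b) is unavailable.
All of (c)'s requirements are met (a current Small Employer Certificate is held; no employee is paid on commission). But: (h) operates against (c): a current Annual Registration is held. (i) would limit (h) — at least one employee exceeds 30 hours/week — but (j) sets (i) aside: (j) is triggered — a current Provisional Registration is held. (k), which would lift (j), is not triggered — aggregate throughput is 5,130 units, not under 4,890 units. So (c) is unavailable.
Exception (d) fails — at least one employee is not a family member.
No exception is made out. Amara's landscaping firm falls within the general rule.

Yes — Amara's landscaping firm must maintain a written harassment policy.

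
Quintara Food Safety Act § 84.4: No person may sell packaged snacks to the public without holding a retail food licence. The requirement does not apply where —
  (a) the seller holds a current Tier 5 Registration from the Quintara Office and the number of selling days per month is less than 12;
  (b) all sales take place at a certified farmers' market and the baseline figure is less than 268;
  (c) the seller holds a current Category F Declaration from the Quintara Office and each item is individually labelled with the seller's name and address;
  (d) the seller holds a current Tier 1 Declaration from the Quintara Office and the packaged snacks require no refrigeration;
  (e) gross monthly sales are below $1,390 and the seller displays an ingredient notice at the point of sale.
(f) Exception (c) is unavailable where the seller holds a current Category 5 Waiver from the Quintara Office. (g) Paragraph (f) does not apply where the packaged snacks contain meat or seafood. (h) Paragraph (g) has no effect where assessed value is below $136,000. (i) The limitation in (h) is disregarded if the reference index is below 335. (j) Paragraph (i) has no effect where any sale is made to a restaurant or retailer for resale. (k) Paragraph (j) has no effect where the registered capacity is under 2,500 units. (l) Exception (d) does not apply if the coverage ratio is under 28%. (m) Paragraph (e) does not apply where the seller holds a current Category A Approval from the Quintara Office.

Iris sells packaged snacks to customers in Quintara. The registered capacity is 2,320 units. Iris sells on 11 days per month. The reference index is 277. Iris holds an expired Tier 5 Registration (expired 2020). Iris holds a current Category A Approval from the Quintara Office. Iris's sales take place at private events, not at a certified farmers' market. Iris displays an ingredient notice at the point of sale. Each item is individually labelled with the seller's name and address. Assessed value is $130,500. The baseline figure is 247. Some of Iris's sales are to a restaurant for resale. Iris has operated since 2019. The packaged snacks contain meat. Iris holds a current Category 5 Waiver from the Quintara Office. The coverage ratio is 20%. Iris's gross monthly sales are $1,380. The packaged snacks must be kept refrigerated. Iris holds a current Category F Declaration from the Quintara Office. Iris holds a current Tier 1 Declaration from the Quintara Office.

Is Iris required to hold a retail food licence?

No — exception (c) applies; Iris is not required to hold a retail food licence.

Exception (a) does not apply: no current Tier 5 Registration is held.
Exception (b) does not apply: sales are at private events, not a certified farmers' market.
All of (c)'s requirements are met (a current Category F Declaration is held; items are individually labelled). Applying paragraphs (f)–(k): (f) is triggered (a current Category 5 Waiver is held), but is itself disapplied by (g): (g) operates against (f): the packaged snacks contain meat. (h) would limit (g) — assessed value is $130,500, below the $136,000 limit — but (i) sets (h) aside: (i) operates against (h): the reference index is 277, below the 335 limit. (j) would limit (i) — some sales are to a restaurant for resale — but (k) sets (j) aside: (k) operates — the registered capacity is 2,320 units, under the 2,500 units limit. (c) remains available.
Exception (d) requires that the packaged snacks require no refrigeration; but the packaged snacks require refrigeration, so (d) is unavailable.
Exception (e) is satisfied on its face — gross monthly sales are $1,380, below the $1,390 limit; an ingredient notice is displayed. But applying paragraph (m): (m) is triggered — a current Category A Approval is held. (e) is therefore removed.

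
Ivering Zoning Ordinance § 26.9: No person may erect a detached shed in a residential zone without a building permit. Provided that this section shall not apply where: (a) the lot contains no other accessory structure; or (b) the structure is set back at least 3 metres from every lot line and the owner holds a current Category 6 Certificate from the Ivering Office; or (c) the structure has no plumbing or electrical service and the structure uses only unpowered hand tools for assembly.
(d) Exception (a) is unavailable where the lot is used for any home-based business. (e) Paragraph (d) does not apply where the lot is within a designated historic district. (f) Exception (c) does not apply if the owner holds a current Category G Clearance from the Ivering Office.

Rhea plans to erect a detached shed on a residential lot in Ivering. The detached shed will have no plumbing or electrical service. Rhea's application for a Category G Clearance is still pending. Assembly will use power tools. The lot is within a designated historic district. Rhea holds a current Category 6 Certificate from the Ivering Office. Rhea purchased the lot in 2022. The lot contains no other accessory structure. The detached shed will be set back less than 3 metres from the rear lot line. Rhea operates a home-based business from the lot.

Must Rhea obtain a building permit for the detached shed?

Exception (a)'s conditions are all satisfied: the lot has no other accessory structure. Applying paragraphs (d)–(e): (d) is triggered (a home-based business operates on the lot), but is itself disapplied by (e): (e) operates against (d): the lot is in a historic district. So (a) applies.
Exception (b) fails — the rear setback is under 3 m.
Exception (c) does not apply: assembly uses power tools.

No — exception (a) applies; Rhea does not need a building permit.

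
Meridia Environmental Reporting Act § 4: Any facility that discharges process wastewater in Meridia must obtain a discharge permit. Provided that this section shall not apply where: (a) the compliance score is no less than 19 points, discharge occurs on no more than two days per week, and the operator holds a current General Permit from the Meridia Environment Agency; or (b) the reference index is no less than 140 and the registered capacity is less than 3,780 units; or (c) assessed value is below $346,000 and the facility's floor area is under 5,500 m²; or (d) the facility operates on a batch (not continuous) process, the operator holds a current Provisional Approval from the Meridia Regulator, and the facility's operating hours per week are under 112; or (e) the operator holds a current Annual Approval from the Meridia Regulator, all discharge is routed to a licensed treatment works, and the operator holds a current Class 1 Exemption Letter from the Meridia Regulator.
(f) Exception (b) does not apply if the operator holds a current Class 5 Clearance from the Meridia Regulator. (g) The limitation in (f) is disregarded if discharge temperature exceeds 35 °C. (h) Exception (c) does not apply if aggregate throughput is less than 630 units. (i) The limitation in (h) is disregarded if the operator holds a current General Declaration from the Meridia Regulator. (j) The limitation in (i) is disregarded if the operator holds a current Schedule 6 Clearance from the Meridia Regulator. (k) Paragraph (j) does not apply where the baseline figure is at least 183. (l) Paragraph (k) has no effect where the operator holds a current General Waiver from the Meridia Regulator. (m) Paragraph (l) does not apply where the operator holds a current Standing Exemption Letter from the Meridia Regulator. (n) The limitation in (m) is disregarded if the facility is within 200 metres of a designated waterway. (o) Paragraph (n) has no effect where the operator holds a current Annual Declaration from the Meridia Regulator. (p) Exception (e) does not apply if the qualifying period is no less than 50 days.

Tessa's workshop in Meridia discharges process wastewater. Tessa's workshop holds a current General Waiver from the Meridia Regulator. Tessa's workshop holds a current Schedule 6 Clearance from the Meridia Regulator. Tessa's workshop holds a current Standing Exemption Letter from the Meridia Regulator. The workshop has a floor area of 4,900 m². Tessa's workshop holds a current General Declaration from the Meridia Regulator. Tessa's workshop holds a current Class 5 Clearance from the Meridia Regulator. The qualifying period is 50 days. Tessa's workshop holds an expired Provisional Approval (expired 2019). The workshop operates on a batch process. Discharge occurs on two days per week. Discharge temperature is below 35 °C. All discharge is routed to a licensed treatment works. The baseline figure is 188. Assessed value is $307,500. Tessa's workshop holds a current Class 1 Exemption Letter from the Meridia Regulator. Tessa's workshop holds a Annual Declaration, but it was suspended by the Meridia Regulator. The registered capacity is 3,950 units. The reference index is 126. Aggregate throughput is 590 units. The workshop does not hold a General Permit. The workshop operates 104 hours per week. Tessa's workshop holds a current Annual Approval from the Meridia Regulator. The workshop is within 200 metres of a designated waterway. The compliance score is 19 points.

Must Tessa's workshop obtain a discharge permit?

Exception (a) does not apply: no General Permit is held.
Exception (b) does not apply: the reference index is 126, short of 140.
All of (c)'s requirements are met (assessed value is $307,500, below the $346,000 limit; the facility's floor area is 4,900 m², under the 5,500 m² limit). But: (h) is engaged — aggregate throughput is 590 units, less than the 630 units limit. (i) is engaged (a current General Declaration is held), but is overridden by (j): (j) operates against (i): a current Schedule 6 Clearance is held. (k) would limit (j) — the baseline figure is 188, meeting the 183 threshold — but (l) sets (k) aside: (l) operates against (k): a current General Waiver is held. (m) would limit (l) — a current Standing Exemption Letter is held — but (n) sets (m) aside: (n) operates against (m): the workshop is within 200 m of a designated waterway. (o), which would lift (n), is not engaged — there is no Annual Declaration in force. So (c) is unavailable.
Exception (d) fails — there is no Provisional Approval in force.
Exception (e)'s conditions are all satisfied: a current Annual Approval is held; discharge is routed to a licensed treatment works; a current Class 1 Exemption Letter is held. But applying paragraph (p): (p) is engaged — the qualifying period is 50 days, meeting the 50 days threshold. Exception (e) does not apply.
None of the exceptions is available; § 4 applies in full.

Yes — Tessa's workshop must obtain a discharge permit.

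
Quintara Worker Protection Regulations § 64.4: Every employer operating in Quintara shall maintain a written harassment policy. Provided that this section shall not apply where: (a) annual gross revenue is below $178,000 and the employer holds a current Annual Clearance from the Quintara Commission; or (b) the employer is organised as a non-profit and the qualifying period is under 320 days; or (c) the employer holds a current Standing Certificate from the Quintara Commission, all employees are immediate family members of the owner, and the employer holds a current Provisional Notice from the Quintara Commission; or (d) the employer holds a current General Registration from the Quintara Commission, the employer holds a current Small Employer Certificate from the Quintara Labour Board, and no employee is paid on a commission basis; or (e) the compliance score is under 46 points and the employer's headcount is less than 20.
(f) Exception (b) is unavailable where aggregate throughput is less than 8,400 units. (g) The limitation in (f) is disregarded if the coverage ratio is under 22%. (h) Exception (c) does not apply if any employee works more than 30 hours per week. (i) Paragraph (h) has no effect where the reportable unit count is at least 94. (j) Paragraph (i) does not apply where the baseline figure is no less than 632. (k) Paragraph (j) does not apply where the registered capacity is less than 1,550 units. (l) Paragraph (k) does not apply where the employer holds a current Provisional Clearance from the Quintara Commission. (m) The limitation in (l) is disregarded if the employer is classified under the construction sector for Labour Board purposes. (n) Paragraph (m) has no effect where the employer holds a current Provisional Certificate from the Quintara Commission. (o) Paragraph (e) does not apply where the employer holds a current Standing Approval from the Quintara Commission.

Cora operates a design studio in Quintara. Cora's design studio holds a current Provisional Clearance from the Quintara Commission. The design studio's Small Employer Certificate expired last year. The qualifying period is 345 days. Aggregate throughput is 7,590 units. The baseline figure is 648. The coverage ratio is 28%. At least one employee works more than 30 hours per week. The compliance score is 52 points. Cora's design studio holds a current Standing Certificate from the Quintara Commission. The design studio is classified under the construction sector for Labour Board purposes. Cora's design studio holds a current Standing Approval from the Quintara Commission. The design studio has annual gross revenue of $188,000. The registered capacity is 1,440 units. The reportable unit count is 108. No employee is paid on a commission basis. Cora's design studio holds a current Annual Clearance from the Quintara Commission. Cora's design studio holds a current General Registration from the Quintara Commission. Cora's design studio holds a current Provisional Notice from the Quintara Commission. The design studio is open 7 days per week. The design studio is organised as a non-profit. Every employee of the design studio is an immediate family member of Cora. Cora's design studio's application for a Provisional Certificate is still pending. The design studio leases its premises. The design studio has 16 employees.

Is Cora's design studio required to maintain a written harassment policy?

No — exception (c) applies; Cora's design studio is not required to maintain a written harassment policy.

Exception (a) does not apply: annual gross revenue is $188,000, not below $178,000.
Exception (b) does not apply: the qualifying period is 345 days, not under 320 days.
Exception (c)'s conditions are all satisfied: a current Standing Certificate is held; every employee is an immediate family member; a current Provisional Notice is held. Considering the limiting provisions: (h) is triggered (at least one employee exceeds 30 hours/week), but yields to (i): (i) operates against (h): the reportable unit count is 108, meeting the 94 threshold. (j) would limit (i) — the baseline figure is 648, meeting the 632 threshold — but (k) sets (j) aside: (k) operates against (j): the registered capacity is 1,440 units, less than the 1,550 units limit. (l) would limit (k) — a current Provisional Clearance is held — but (m) sets (l) aside: (m) operates against (l): the design studio is classified under the construction sector. (n), which would lift (m), does not operate here — the Provisional Certificate is not current. Exception (c) stands.
Exception (d) requires that the employer holds a current Small Employer Certificate from the Quintara Labour Board; but the Small Employer Certificate has expired, so (d) is unavailable.
Exception (e) requires that the compliance score is under 46 points; but the compliance score is 52 points, not under 46 points, so (e) is unavailable.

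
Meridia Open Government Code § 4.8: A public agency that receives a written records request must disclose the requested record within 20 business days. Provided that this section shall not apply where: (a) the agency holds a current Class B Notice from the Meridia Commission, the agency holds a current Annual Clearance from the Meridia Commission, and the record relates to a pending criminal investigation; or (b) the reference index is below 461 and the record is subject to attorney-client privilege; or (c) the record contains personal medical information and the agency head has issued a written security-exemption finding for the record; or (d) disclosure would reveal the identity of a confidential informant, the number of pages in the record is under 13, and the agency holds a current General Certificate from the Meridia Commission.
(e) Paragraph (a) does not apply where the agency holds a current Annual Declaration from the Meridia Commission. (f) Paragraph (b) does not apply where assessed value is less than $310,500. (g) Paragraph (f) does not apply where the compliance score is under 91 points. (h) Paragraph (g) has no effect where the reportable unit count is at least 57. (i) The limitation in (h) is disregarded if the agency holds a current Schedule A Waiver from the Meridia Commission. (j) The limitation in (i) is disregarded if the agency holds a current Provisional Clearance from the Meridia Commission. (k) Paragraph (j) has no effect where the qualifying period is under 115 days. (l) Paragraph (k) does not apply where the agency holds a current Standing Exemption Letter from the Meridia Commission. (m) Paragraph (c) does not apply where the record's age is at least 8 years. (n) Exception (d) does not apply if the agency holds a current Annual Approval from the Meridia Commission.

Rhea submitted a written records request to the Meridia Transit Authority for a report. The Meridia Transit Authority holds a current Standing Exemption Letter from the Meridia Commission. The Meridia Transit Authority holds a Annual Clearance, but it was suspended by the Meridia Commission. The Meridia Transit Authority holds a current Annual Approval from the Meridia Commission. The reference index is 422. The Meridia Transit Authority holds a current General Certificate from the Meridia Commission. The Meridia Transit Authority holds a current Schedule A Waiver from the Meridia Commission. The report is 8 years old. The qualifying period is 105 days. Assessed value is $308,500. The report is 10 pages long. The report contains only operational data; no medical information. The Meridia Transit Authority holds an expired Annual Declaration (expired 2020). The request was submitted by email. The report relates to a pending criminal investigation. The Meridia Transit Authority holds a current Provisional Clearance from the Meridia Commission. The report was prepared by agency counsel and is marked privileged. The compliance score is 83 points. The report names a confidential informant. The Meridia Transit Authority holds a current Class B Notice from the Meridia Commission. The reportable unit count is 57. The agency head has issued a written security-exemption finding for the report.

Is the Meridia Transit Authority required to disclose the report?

Yes — the Meridia Transit Authority must disclose the report.

Exception (a) fails — no current Annual Clearance is held.
Exception (b): the reference index is 422, below the 461 limit; the report is privileged — every condition holds. But applying paragraphs (f)–(l): (f) operates — assessed value is $308,500, less than the $310,500 limit. (g) applies (the compliance score is 83 points, under the 91 points limit), but is displaced by (h): (h) applies — the reportable unit count is 57, meeting the 57 threshold. (i) is triggered (a current Schedule A Waiver is held), but is overridden by (j): (j) applies — a current Provisional Clearance is held. (k) is triggered (the qualifying period is 105 days, under the 115 days limit), but is set aside by (l): (l) operates against (k): a current Standing Exemption Letter is held. So (b) is unavailable.
Exception (c) does not apply: the report contains only operational data.
Exception (d): the report names a confidential informant; the number of pages in the record is 10, under the 13 limit; a current General Certificate is held — every condition holds. Turning to paragraph (n): (n) operates against (d): a current Annual Approval is held. (d) is therefore removed.
No exception displaces § 4.8.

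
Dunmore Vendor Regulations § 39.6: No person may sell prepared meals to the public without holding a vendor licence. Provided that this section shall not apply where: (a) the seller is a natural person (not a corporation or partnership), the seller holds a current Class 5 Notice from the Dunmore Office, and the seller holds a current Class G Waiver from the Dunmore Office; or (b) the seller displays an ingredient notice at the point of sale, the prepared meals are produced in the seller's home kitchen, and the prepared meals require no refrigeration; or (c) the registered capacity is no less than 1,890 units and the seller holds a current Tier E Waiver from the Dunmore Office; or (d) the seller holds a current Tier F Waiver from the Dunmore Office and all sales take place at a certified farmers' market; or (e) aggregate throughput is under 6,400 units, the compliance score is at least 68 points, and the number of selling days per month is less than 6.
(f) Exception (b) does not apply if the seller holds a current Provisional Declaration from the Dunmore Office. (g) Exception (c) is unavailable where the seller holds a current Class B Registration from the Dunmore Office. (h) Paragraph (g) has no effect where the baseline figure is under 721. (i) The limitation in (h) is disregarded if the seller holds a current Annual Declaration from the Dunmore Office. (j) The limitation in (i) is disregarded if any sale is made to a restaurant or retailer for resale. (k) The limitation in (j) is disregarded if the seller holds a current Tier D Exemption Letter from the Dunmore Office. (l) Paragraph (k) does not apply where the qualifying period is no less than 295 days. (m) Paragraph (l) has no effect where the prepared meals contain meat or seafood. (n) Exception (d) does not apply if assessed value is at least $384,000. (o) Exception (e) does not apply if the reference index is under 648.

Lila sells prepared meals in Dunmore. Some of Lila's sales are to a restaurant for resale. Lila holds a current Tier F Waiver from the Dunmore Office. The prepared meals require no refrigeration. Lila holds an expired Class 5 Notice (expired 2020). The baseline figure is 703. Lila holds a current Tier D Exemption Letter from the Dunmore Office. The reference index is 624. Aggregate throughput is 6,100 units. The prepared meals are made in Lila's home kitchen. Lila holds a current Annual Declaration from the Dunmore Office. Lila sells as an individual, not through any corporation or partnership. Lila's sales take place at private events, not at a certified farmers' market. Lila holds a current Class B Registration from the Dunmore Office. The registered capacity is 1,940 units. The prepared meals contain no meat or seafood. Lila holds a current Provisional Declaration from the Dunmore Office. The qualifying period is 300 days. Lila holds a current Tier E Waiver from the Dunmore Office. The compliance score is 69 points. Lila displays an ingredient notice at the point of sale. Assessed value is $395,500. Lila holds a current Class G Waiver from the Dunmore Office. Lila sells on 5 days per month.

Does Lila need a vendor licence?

No — exception (c) applies; Lila is not required to hold a vendor licence.

Exception (a) requires that the seller holds a current Class 5 Notice from the Dunmore Office; but the Class 5 Notice is not current, so (a) is unavailable.
All of (b)'s requirements are met (an ingredient notice is displayed; the prepared meals are home-kitchen produced; the prepared meals are shelf-stable). But applying paragraph (f): (f) operates — a current Provisional Declaration is held. So (b) is unavailable.
Exception (c): the registered capacity is 1,940 units, meeting the 1,890 units threshold; a current Tier E Waiver is held — every condition holds. As to paragraphs (g)–(m): (g) applies (a current Class B Registration is held), but is set aside by (h): (h) is triggered — the baseline figure is 703, under the 721 limit. (i) applies (a current Annual Declaration is held), but yields to (j): (j) operates against (i): some sales are to a restaurant for resale. (k) would limit (j) — a current Tier D Exemption Letter is held — but (l) sets (k) aside: (l) operates against (k): the qualifying period is 300 days, meeting the 295 days threshold. (m) does not operate here (the prepared meals contain no meat or seafood), so (l) stands. Exception (c) stands.
Exception (d) does not apply: sales are at private events, not a certified farmers' market.
Exception (e): aggregate throughput is 6,100 units, under the 6,400 units limit; the compliance score is 69 points, meeting the 68 points threshold; the number of selling days per month is 5, less than the 6 limit — every condition holds. However, paragraph (o) must be considered: (o) is triggered — the reference index is 624, under the 648 limit. Exception (e) does not apply.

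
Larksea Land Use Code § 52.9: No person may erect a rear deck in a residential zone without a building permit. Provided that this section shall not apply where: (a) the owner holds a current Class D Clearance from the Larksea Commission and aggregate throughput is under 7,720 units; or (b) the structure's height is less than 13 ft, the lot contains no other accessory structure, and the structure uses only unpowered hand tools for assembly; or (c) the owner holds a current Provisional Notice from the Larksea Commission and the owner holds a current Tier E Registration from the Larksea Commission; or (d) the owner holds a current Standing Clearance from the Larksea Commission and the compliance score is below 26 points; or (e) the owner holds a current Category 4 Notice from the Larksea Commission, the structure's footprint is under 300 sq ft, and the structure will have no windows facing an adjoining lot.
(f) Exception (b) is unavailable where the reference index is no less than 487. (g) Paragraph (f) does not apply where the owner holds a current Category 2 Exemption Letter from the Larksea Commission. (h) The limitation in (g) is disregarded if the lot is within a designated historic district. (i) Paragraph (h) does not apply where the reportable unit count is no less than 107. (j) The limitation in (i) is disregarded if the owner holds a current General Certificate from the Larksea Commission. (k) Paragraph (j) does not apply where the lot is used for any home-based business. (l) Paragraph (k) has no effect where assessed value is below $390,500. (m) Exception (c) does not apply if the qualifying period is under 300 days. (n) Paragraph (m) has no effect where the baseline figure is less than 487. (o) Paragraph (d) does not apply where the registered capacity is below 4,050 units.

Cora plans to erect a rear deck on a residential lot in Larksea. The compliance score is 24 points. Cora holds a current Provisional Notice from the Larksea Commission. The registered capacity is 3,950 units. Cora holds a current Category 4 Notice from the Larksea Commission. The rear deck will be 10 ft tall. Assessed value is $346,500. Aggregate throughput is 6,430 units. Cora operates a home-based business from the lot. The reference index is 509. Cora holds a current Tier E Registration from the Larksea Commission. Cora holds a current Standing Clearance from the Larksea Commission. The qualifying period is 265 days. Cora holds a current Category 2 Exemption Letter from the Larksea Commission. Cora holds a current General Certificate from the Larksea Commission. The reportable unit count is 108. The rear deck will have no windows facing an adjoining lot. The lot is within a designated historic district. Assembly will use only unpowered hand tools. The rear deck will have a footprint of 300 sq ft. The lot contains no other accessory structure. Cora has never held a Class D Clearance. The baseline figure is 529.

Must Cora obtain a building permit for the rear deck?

Exception (a) requires that the owner holds a current Class D Clearance from the Larksea Commission; but there is no Class D Clearance in force, so (a) is unavailable.
All of (b)'s requirements are met (the structure's height is 10 ft, less than the 13 ft limit; the lot has no other accessory structure; assembly uses only hand tools). But applying paragraphs (f)–(l): (f) operates against (b): the reference index is 509, meeting the 487 threshold. (g) operates (a current Category 2 Exemption Letter is held), but is itself disapplied by (h): (h) is triggered — the lot is in a historic district. (i) would limit (h) — the reportable unit count is 108, meeting the 107 threshold — but (j) sets (i) aside: (j) operates against (i): a current General Certificate is held. (k) would limit (j) — a home-based business operates on the lot — but (l) sets (k) aside: (l) is engaged — assessed value is $346,500, below the $390,500 limit. Exception (b) does not apply.
All of (c)'s requirements are met (a current Provisional Notice is held; a current Tier E Registration is held). Turning to paragraphs (m)–(n): (m) is triggered — the qualifying period is 265 days, under the 300 days limit. (n), which would lift (m), does not operate here — the baseline figure is 529, not less than 487. Exception (c) does not apply.
All of (d)'s requirements are met (a current Standing Clearance is held; the compliance score is 24 points, below the 26 points limit). But: (o) operates — the registered capacity is 3,950 units, below the 4,050 units limit. Exception (d) does not apply.
Exception (e) does not apply: the structure's footprint is 300 sq ft, not under 300 sq ft.
No exception is made out. Cora falls within the general rule.

Yes — Cora must obtain a building permit.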